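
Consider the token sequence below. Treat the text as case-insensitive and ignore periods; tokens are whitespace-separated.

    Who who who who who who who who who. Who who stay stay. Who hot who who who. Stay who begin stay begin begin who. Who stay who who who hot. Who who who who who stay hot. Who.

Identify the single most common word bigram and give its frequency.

"who who", 19 times

Bigram frequencies (highest first):
  who who: 19
  who stay: 4
  stay who: 3
  hot who: 3
  who hot: 2
  stay stay: 1
  … (6 more, each ≤ 1)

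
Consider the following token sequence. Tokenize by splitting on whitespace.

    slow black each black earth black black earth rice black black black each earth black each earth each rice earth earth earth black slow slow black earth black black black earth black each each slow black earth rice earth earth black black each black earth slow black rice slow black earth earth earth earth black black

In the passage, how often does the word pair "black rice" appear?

1

Scanning the 55 overlapping bigram windows for "black rice":
  position 47–48: black rice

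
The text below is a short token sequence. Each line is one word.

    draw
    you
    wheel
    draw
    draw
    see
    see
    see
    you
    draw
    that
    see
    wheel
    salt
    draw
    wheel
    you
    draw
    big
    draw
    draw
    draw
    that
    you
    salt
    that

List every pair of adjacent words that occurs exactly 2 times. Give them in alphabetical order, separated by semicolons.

Bigram counts meeting the condition (exactly 2 times):
  draw that: 2
  see see: 2
  you draw: 2

draw that; see see; you draw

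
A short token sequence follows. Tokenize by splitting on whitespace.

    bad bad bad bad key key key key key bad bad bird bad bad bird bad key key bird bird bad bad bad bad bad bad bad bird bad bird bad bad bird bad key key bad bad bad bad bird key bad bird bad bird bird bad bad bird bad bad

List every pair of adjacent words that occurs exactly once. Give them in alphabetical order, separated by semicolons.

Bigram counts meeting the condition (exactly once):
  bird key: 1
  key bird: 1

bird key; key bird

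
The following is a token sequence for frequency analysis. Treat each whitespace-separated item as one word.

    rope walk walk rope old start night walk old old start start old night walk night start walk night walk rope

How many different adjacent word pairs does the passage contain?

15

21 tokens → 20 bigram windows in total.
Repeated bigrams (each contributes count−1 duplicates):
  night walk: 3
  old start: 2
  walk night: 2
  walk rope: 2
5 duplicate windows → 20 − 5 = 15 distinct.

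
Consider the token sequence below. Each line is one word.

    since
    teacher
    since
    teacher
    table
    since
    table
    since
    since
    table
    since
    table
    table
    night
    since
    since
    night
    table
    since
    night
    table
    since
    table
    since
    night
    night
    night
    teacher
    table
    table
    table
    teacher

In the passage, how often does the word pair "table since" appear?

6

Scanning the 31 overlapping bigram windows for "table since":
  position 5–6: table since
  position 7–8: table since
  position 10–11: table since
  position 18–19: table since
  position 21–22: table since
  position 23–24: table since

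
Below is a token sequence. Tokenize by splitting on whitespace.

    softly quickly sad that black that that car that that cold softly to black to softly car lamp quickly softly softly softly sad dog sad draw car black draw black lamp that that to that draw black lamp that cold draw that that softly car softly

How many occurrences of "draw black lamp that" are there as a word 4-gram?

Scanning the 43 overlapping 4-gram windows for "draw black lamp that":
  position 29–32: draw black lamp that
  position 36–39: draw black lamp that

2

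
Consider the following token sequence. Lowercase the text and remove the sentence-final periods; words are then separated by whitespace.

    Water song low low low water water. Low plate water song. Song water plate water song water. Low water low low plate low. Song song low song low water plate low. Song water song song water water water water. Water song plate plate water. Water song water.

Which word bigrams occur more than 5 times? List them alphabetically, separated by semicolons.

Bigram counts meeting the condition (more than 5 times):
  water song: 6
  water water: 6

water song; water water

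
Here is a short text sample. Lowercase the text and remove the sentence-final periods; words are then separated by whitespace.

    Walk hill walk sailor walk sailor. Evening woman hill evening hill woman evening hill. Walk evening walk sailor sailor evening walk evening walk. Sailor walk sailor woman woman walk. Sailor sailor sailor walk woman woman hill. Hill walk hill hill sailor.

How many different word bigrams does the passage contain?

20

41 tokens → 40 bigram windows in total.
Repeated bigrams (each contributes count−1 duplicates):
  walk sailor: 6
  evening walk: 3
  hill walk: 3
  sailor sailor: 3
  sailor walk: 3
  evening hill: 2
  hill hill: 2
  sailor evening: 2
  … (4 more repeated)
20 duplicate windows → 40 − 20 = 20 distinct.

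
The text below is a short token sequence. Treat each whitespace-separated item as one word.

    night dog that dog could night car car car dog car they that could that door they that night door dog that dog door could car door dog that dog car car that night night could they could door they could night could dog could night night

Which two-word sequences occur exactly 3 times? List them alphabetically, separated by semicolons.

Bigram counts meeting the condition (exactly 3 times):
  car car: 3
  could night: 3
  dog that: 3
  that dog: 3

car car; could night; dog that; that dog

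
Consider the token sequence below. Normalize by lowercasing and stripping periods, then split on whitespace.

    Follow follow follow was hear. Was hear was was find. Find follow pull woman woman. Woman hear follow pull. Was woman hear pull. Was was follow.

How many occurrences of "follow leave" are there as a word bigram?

Scanning the 25 overlapping bigram windows for "follow leave":
  (none found)

0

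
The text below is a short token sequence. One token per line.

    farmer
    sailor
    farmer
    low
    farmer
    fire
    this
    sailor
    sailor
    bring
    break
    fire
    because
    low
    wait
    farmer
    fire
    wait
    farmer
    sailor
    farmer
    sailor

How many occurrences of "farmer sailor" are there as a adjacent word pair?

Scanning the 21 overlapping bigram windows for "farmer sailor":
  position 1–2: farmer sailor
  position 19–20: farmer sailor
  position 21–22: farmer sailor

3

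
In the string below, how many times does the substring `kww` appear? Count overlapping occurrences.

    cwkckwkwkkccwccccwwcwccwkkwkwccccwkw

Sliding a length-3 window over the 36 characters (34 positions):
  (no match at any position)

0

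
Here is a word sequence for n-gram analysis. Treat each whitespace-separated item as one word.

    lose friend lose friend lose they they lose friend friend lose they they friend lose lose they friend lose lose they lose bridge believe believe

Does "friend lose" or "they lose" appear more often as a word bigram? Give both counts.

"friend lose" (5 vs 2)

"friend lose": 5 occurrences
"they lose": 2 occurrences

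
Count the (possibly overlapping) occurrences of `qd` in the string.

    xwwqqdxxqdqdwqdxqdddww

5

Sliding a length-2 window over the 22 characters (21 positions):
  position 5–6: qd
  position 9–10: qd
  position 11–12: qd
  position 14–15: qd
  position 17–18: qd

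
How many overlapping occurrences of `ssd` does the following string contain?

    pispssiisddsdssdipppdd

1

Sliding a length-3 window over the 22 characters (20 positions):
  position 14–16: ssd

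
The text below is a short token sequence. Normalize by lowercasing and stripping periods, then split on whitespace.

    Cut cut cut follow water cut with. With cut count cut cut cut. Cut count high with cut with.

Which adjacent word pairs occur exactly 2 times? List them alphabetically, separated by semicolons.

cut count; cut with; with cut

Bigram counts meeting the condition (exactly 2 times):
  cut count: 2
  cut with: 2
  with cut: 2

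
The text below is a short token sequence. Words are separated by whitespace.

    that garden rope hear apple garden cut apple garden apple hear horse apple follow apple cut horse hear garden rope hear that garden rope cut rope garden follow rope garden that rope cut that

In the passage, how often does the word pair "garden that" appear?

1

Scanning the 33 overlapping bigram windows for "garden that":
  position 30–31: garden that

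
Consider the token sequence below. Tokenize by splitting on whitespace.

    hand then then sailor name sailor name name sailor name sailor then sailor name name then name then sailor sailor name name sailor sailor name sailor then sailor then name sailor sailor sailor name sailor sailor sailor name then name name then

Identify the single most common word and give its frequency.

Unigram frequencies (highest first):
  sailor: 17
  name: 15
  then: 9
  hand: 1

"sailor", 17 times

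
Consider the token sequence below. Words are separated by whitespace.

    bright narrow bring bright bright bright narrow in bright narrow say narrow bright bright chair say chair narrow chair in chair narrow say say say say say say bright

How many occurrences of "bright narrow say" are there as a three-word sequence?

1

Scanning the 27 overlapping trigram windows for "bright narrow say":
  position 9–11: bright narrow say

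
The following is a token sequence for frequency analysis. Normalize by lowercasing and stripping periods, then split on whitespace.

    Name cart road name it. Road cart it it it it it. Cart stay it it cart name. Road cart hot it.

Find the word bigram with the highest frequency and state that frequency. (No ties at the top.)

"it it", 5 times

Bigram frequencies (highest first):
  it it: 5
  road cart: 2
  it cart: 2
  name cart: 1
  cart road: 1
  road name: 1
  … (9 more, each ≤ 1)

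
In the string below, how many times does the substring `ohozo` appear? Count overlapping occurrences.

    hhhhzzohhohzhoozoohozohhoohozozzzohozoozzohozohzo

Sliding a length-5 window over the 49 characters (45 positions):
  position 18–22: ohozo
  position 26–30: ohozo
  position 34–38: ohozo
  position 42–46: ohozo

4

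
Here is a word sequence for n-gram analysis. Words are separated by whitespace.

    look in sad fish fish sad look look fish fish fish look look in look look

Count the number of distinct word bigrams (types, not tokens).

16 tokens → 15 bigram windows in total.
Repeated bigrams (each contributes count−1 duplicates):
  fish fish: 3
  look look: 3
  look in: 2
5 duplicate windows → 15 − 5 = 10 distinct.

10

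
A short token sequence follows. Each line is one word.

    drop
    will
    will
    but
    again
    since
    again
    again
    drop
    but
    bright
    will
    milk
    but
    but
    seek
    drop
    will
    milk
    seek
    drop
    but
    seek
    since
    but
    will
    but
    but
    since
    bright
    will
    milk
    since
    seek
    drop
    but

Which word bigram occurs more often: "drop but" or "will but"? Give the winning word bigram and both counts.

"drop but": 3 occurrences
"will but": 2 occurrences

"drop but" (3 vs 2)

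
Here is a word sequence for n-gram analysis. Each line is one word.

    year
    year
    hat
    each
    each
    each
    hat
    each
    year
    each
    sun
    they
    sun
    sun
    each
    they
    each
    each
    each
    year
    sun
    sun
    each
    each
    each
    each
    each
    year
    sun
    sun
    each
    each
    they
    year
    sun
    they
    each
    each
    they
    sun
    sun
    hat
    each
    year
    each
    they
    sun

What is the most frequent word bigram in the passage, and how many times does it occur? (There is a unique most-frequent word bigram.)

"each each", 10 times

Bigram frequencies (highest first):
  each each: 10
  each year: 4
  sun sun: 4
  each they: 4
  hat each: 3
  they sun: 3
  … (11 more, each ≤ 3)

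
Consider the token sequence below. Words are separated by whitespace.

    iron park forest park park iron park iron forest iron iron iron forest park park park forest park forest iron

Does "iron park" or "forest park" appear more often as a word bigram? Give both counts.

"forest park" (3 vs 2)

"iron park": 2 occurrences
"forest park": 3 occurrences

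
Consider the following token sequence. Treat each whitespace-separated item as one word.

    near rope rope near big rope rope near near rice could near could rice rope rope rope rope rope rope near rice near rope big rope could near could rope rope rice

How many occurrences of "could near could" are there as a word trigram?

Scanning the 30 overlapping trigram windows for "could near could":
  position 11–13: could near could
  position 27–29: could near could

2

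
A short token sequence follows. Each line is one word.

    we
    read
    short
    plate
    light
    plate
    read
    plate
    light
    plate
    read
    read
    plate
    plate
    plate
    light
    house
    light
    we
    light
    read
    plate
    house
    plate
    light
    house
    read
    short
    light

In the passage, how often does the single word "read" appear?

6

Scanning the 29 tokens for "read":
  position 2: read
  position 7: read
  position 11: read
  position 12: read
  position 21: read
  position 27: read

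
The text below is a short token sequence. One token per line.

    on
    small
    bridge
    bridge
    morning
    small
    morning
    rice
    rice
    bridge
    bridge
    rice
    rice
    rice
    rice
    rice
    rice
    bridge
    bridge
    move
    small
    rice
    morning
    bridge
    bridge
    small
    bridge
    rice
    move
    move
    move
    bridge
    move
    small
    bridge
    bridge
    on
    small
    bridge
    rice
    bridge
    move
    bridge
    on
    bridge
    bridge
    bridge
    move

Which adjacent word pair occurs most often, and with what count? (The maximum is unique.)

Bigram frequencies (highest first):
  bridge bridge: 7
  rice rice: 6
  small bridge: 4
  bridge move: 4
  rice bridge: 3
  bridge rice: 3
  … (15 more, each ≤ 2)

"bridge bridge", 7 times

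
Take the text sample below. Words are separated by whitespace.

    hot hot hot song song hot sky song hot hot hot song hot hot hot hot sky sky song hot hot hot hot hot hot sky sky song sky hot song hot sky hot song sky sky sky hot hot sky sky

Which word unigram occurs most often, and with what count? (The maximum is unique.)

"hot", 22 times

Unigram frequencies (highest first):
  hot: 22
  sky: 12
  song: 8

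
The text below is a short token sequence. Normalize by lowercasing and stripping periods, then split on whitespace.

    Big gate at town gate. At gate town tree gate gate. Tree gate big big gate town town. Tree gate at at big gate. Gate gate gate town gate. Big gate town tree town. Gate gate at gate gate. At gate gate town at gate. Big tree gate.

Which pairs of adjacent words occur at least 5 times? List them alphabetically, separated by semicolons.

Bigram counts meeting the condition (at least 5 times):
  gate at: 5
  gate gate: 7
  gate town: 5

gate at; gate gate; gate town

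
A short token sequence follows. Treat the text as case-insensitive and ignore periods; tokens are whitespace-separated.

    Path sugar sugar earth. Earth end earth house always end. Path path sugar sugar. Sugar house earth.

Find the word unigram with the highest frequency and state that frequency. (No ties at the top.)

Unigram frequencies (highest first):
  sugar: 5
  earth: 4
  path: 3
  end: 2
  house: 2
  always: 1

"sugar", 5 times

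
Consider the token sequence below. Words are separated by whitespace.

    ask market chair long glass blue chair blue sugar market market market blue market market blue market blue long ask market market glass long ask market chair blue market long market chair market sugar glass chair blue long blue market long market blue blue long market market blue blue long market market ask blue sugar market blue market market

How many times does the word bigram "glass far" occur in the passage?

Scanning the 58 overlapping bigram windows for "glass far":
  (none found)

0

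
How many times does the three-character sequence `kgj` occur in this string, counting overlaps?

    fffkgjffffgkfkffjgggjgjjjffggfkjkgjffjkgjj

Sliding a length-3 window over the 42 characters (40 positions):
  position 4–6: kgj
  position 33–35: kgj
  position 39–41: kgj

3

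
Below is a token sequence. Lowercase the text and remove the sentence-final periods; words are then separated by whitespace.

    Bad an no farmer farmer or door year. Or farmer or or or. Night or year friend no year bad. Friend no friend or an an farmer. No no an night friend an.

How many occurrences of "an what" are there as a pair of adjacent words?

0

Scanning the 32 overlapping bigram windows for "an what":
  (none found)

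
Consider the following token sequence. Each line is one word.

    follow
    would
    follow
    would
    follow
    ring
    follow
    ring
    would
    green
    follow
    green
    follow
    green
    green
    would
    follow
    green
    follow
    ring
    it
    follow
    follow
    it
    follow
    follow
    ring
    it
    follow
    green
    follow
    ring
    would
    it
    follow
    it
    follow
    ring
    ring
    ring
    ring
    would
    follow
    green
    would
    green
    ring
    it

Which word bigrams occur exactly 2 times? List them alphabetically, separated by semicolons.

follow follow; follow it; follow would; green would; would green

Bigram counts meeting the condition (exactly 2 times):
  follow follow: 2
  follow it: 2
  follow would: 2
  green would: 2
  would green: 2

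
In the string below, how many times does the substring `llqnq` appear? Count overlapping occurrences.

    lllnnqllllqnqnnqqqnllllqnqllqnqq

3

Sliding a length-5 window over the 32 characters (28 positions):
  position 9–13: llqnq
  position 22–26: llqnq
  position 27–31: llqnq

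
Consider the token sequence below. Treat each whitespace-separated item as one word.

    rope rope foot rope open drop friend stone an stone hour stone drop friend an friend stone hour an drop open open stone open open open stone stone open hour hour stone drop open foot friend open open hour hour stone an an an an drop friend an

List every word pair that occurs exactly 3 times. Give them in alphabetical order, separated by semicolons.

Bigram counts meeting the condition (exactly 3 times):
  an an: 3
  drop friend: 3
  hour stone: 3

an an; drop friend; hour stone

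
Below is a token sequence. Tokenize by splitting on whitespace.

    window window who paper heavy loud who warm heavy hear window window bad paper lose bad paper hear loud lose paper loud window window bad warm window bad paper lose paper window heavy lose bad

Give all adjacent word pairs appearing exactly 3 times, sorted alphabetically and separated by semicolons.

bad paper; window bad; window window

Bigram counts meeting the condition (exactly 3 times):
  bad paper: 3
  window bad: 3
  window window: 3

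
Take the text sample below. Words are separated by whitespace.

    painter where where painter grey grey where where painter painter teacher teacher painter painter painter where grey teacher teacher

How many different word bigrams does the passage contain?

19 tokens → 18 bigram windows in total.
Repeated bigrams (each contributes count−1 duplicates):
  painter painter: 3
  painter where: 2
  teacher teacher: 2
  where painter: 2
  where where: 2
6 duplicate windows → 18 − 6 = 12 distinct.

12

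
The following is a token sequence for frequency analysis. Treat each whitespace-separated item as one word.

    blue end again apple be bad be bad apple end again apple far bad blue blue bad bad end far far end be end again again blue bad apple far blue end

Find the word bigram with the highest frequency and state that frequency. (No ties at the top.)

Bigram frequencies (highest first):
  end again: 3
  blue end: 2
  again apple: 2
  be bad: 2
  bad apple: 2
  apple far: 2
  … (17 more, each ≤ 2)

"end again", 3 times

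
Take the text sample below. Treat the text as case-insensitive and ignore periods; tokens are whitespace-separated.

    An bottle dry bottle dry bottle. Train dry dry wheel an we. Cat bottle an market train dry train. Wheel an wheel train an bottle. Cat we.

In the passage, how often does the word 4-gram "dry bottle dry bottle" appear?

1

Scanning the 24 overlapping 4-gram windows for "dry bottle dry bottle":
  position 3–6: dry bottle dry bottle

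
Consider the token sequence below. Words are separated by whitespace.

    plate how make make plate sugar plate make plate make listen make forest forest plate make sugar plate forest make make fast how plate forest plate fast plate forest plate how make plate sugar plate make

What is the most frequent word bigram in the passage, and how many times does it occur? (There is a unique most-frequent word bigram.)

Bigram frequencies (highest first):
  plate make: 4
  make plate: 3
  sugar plate: 3
  forest plate: 3
  plate forest: 3
  plate how: 2
  … (14 more, each ≤ 2)

"plate make", 4 times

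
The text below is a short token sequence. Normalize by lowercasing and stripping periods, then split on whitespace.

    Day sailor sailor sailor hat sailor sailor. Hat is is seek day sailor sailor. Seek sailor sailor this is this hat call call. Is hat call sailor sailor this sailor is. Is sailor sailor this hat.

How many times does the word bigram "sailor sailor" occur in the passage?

Scanning the 35 overlapping bigram windows for "sailor sailor":
  position 2–3: sailor sailor
  position 3–4: sailor sailor
  position 6–7: sailor sailor
  position 13–14: sailor sailor
  position 16–17: sailor sailor
  position 27–28: sailor sailor
  position 33–34: sailor sailor

7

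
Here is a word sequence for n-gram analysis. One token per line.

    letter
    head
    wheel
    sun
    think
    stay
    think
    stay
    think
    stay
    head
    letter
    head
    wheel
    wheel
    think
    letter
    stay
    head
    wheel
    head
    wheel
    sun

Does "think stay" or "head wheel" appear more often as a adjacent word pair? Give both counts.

"head wheel" (4 vs 3)

"think stay": 3 occurrences
"head wheel": 4 occurrences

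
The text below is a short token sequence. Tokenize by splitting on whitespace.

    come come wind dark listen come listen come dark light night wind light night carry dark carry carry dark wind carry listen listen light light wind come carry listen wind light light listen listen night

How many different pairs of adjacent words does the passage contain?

27

35 tokens → 34 bigram windows in total.
Repeated bigrams (each contributes count−1 duplicates):
  carry dark: 2
  carry listen: 2
  light light: 2
  light night: 2
  listen come: 2
  listen listen: 2
  wind light: 2
7 duplicate windows → 34 − 7 = 27 distinct.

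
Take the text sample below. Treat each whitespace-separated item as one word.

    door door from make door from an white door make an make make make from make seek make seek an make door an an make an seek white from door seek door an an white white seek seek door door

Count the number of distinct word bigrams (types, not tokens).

26

40 tokens → 39 bigram windows in total.
Repeated bigrams (each contributes count−1 duplicates):
  an make: 3
  an an: 2
  an white: 2
  door an: 2
  door door: 2
  door from: 2
  from make: 2
  make an: 2
  … (4 more repeated)
13 duplicate windows → 39 − 13 = 26 distinct.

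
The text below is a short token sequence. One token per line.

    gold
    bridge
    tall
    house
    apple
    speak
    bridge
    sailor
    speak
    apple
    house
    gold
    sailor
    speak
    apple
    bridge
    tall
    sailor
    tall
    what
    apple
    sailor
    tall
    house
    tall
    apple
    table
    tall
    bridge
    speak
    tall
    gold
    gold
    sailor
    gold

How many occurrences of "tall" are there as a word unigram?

Scanning the 35 tokens for "tall":
  position 3: tall
  position 17: tall
  position 19: tall
  position 23: tall
  position 25: tall
  position 28: tall
  position 31: tall

7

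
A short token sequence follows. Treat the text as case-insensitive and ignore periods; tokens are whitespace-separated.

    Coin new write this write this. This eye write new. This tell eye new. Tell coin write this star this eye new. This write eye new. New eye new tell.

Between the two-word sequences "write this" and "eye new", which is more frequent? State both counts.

"write this": 3 occurrences
"eye new": 4 occurrences

"eye new" (4 vs 3)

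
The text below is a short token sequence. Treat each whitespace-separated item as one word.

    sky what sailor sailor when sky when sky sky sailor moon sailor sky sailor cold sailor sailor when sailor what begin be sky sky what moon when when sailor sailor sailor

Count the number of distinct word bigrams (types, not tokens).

31 tokens → 30 bigram windows in total.
Repeated bigrams (each contributes count−1 duplicates):
  sailor sailor: 4
  sailor when: 2
  sky sailor: 2
  sky sky: 2
  sky what: 2
  when sailor: 2
  when sky: 2
9 duplicate windows → 30 − 9 = 21 distinct.

21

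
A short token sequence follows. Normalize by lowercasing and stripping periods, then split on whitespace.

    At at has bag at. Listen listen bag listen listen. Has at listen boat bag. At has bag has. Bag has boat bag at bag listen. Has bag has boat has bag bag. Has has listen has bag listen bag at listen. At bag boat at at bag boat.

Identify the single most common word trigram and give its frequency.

"has bag has", 3 times

Trigram frequencies (highest first):
  has bag has: 3
  at has bag: 2
  bag at listen: 2
  boat bag at: 2
  bag has boat: 2
  listen has bag: 2
  … (33 more, each ≤ 2)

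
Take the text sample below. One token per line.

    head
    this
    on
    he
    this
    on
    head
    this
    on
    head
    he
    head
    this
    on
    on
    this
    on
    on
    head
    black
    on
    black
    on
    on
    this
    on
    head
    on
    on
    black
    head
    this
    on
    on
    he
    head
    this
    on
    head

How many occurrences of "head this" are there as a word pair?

Scanning the 38 overlapping bigram windows for "head this":
  position 1–2: head this
  position 7–8: head this
  position 12–13: head this
  position 31–32: head this
  position 36–37: head this

5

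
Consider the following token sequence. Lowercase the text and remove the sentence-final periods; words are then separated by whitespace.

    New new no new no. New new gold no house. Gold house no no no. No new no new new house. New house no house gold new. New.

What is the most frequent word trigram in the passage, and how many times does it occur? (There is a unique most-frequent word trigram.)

Trigram frequencies (highest first):
  new no new: 3
  no new no: 2
  no new new: 2
  no house gold: 2
  no no no: 2
  new new no: 1
  … (14 more, each ≤ 1)

"new no new", 3 times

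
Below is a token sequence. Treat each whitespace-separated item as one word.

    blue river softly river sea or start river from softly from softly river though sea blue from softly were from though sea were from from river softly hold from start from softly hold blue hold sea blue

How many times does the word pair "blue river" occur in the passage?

1

Scanning the 36 overlapping bigram windows for "blue river":
  position 1–2: blue river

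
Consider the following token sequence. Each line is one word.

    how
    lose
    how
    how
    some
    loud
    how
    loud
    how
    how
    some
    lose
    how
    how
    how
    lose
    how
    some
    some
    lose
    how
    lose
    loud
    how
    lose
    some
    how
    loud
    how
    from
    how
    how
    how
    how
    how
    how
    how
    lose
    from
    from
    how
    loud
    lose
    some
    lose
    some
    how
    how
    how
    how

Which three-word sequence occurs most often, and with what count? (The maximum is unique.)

Trigram frequencies (highest first):
  how how how: 8
  how lose how: 2
  lose how how: 2
  how how some: 2
  how loud how: 2
  some lose how: 2
  … (28 more, each ≤ 2)

"how how how", 8 times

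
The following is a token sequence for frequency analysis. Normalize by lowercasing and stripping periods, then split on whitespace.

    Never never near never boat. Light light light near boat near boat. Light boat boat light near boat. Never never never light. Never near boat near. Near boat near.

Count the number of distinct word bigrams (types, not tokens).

15

29 tokens → 28 bigram windows in total.
Repeated bigrams (each contributes count−1 duplicates):
  near boat: 5
  boat light: 3
  boat near: 3
  never never: 3
  light light: 2
  light near: 2
  never near: 2
13 duplicate windows → 28 − 13 = 15 distinct.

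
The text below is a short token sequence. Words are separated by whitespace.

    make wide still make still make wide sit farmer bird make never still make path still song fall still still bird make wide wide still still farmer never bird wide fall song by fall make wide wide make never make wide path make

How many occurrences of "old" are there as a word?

0

Scanning the 43 tokens for "old":
  (none found)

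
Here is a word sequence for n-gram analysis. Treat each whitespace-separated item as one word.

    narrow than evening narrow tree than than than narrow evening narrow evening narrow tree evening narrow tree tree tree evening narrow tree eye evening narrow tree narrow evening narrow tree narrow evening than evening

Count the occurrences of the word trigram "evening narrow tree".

Scanning the 32 overlapping trigram windows for "evening narrow tree":
  position 3–5: evening narrow tree
  position 12–14: evening narrow tree
  position 15–17: evening narrow tree
  position 20–22: evening narrow tree
  position 24–26: evening narrow tree
  position 28–30: evening narrow tree

6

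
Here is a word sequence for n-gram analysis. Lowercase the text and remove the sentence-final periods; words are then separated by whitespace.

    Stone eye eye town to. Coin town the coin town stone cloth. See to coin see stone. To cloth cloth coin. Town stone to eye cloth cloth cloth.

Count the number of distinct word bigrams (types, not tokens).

28 tokens → 27 bigram windows in total.
Repeated bigrams (each contributes count−1 duplicates):
  cloth cloth: 3
  coin town: 3
  stone to: 2
  to coin: 2
  town stone: 2
7 duplicate windows → 27 − 7 = 20 distinct.

20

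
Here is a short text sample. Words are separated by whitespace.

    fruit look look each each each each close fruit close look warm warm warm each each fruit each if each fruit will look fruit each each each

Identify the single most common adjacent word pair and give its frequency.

"each each", 6 times

Bigram frequencies (highest first):
  each each: 6
  warm warm: 2
  each fruit: 2
  fruit each: 2
  fruit look: 1
  look look: 1
  … (12 more, each ≤ 1)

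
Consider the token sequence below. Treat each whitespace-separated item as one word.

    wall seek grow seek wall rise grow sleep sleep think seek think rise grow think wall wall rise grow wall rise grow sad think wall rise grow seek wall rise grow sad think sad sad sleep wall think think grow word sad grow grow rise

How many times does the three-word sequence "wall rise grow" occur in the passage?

5

Scanning the 43 overlapping trigram windows for "wall rise grow":
  position 5–7: wall rise grow
  position 17–19: wall rise grow
  position 20–22: wall rise grow
  position 25–27: wall rise grow
  position 29–31: wall rise grow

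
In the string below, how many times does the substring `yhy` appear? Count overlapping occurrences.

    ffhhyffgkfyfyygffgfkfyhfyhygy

Sliding a length-3 window over the 29 characters (27 positions):
  position 25–27: yhy

1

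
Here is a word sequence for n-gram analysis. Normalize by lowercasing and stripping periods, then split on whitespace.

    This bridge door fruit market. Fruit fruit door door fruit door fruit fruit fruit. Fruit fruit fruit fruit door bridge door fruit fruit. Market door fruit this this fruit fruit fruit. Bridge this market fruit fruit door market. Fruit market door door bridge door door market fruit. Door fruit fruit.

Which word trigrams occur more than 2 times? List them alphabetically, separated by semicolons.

door fruit fruit; fruit fruit door; fruit fruit fruit

Trigram counts meeting the condition (more than 2 times):
  door fruit fruit: 3
  fruit fruit door: 3
  fruit fruit fruit: 6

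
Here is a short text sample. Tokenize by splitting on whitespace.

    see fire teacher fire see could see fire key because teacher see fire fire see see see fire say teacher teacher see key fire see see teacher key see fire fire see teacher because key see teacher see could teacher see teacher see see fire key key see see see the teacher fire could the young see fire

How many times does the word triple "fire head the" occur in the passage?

Scanning the 56 overlapping trigram windows for "fire head the":
  (none found)

0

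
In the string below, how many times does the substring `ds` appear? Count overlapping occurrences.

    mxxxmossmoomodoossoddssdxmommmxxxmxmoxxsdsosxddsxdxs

Sliding a length-2 window over the 52 characters (51 positions):
  position 21–22: ds
  position 41–42: ds
  position 47–48: ds

3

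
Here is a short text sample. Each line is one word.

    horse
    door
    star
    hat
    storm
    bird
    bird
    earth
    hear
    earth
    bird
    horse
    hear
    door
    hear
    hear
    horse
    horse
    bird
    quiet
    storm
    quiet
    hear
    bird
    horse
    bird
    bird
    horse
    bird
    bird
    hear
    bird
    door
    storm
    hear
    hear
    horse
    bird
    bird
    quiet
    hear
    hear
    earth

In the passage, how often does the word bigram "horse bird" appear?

Scanning the 42 overlapping bigram windows for "horse bird":
  position 18–19: horse bird
  position 25–26: horse bird
  position 28–29: horse bird
  position 37–38: horse bird

4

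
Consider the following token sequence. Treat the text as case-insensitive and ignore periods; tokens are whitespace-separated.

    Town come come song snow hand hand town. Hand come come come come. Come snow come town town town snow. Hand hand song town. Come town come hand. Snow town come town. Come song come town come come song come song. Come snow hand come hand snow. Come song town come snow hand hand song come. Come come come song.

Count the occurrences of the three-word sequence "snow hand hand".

Scanning the 58 overlapping trigram windows for "snow hand hand":
  position 5–7: snow hand hand
  position 20–22: snow hand hand
  position 52–54: snow hand hand

3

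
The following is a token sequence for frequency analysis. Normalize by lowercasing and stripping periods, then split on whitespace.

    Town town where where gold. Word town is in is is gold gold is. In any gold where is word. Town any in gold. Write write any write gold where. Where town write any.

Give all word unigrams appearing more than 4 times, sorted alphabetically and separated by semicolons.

Unigram counts meeting the condition (more than 4 times):
  gold: 6
  is: 5
  town: 5
  where: 5

gold; is; town; where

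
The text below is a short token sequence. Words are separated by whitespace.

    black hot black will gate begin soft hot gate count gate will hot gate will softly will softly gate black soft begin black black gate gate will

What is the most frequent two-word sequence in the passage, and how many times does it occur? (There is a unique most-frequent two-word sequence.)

Bigram frequencies (highest first):
  gate will: 3
  hot gate: 2
  will softly: 2
  black hot: 1
  hot black: 1
  black will: 1
  … (16 more, each ≤ 1)

"gate will", 3 times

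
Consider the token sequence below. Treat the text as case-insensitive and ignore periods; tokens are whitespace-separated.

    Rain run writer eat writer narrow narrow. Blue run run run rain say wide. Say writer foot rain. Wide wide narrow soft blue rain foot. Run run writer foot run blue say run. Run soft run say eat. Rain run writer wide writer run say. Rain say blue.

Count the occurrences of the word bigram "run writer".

3

Scanning the 47 overlapping bigram windows for "run writer":
  position 2–3: run writer
  position 27–28: run writer
  position 40–41: run writer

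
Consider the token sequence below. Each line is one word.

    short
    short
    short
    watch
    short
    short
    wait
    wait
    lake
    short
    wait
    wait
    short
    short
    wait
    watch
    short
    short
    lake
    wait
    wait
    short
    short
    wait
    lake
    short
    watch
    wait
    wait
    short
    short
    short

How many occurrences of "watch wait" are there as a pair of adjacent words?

Scanning the 31 overlapping bigram windows for "watch wait":
  position 27–28: watch wait

1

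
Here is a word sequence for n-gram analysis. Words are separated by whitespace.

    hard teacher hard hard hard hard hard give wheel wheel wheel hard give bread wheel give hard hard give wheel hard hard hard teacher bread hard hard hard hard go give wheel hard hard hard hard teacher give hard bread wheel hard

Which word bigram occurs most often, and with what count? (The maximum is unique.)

"hard hard", 13 times

Bigram frequencies (highest first):
  hard hard: 13
  wheel hard: 4
  hard teacher: 3
  hard give: 3
  give wheel: 3
  wheel wheel: 2
  … (11 more, each ≤ 2)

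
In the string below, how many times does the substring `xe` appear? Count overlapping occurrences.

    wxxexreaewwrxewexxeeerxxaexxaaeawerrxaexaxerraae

4

Sliding a length-2 window over the 48 characters (47 positions):
  position 3–4: xe
  position 13–14: xe
  position 18–19: xe
  position 42–43: xe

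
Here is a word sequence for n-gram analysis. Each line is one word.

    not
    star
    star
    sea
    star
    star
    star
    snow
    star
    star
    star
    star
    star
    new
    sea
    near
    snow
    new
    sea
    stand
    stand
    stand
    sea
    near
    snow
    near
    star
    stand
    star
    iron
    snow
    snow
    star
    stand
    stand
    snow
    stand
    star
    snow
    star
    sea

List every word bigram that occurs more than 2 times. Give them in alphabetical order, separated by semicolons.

Bigram counts meeting the condition (more than 2 times):
  snow star: 3
  stand stand: 3
  star star: 7

snow star; stand stand; star star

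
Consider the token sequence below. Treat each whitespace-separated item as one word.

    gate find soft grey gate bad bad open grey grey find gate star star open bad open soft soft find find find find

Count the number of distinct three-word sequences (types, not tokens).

23 tokens → 21 trigram windows in total.
Repeated trigrams (each contributes count−1 duplicates):
  find find find: 2
1 duplicate windows → 21 − 1 = 20 distinct.

20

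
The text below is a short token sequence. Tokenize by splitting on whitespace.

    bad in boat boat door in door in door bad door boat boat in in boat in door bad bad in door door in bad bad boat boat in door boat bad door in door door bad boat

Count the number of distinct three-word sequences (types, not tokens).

38 tokens → 36 trigram windows in total.
Repeated trigrams (each contributes count−1 duplicates):
  door in door: 3
  boat boat in: 2
  boat in door: 2
  in door bad: 2
  in door door: 2
6 duplicate windows → 36 − 6 = 30 distinct.

30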